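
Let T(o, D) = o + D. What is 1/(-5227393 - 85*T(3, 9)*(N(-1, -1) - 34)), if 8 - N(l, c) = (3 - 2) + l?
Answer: -1/5200873 ≈ -1.9228e-7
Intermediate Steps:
N(l, c) = 7 - l (N(l, c) = 8 - ((3 - 2) + l) = 8 - (1 + l) = 8 + (-1 - l) = 7 - l)
T(o, D) = D + o
1/(-5227393 - 85*T(3, 9)*(N(-1, -1) - 34)) = 1/(-5227393 - 85*(9 + 3)*((7 - 1*(-1)) - 34)) = 1/(-5227393 - 1020*((7 + 1) - 34)) = 1/(-5227393 - 1020*(8 - 34)) = 1/(-5227393 - 1020*(-26)) = 1/(-5227393 - 85*(-312)) = 1/(-5227393 + 26520) = 1/(-5200873) = -1/5200873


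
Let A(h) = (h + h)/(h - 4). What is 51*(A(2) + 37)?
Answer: 1785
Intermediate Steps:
A(h) = 2*h/(-4 + h) (A(h) = (2*h)/(-4 + h) = 2*h/(-4 + h))
51*(A(2) + 37) = 51*(2*2/(-4 + 2) + 37) = 51*(2*2/(-2) + 37) = 51*(2*2*(-½) + 37) = 51*(-2 + 37) = 51*35 = 1785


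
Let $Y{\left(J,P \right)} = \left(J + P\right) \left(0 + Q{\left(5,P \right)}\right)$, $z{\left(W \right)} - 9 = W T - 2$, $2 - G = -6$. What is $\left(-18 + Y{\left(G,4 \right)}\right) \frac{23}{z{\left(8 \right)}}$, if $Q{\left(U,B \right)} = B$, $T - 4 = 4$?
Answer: $\frac{690}{71} \approx 9.7183$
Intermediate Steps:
$T = 8$ ($T = 4 + 4 = 8$)
$G = 8$ ($G = 2 - -6 = 2 + 6 = 8$)
$z{\left(W \right)} = 7 + 8 W$ ($z{\left(W \right)} = 9 + \left(W 8 - 2\right) = 9 + \left(8 W - 2\right) = 9 + \left(-2 + 8 W\right) = 7 + 8 W$)
$Y{\left(J,P \right)} = P \left(J + P\right)$ ($Y{\left(J,P \right)} = \left(J + P\right) \left(0 + P\right) = \left(J + P\right) P = P \left(J + P\right)$)
$\left(-18 + Y{\left(G,4 \right)}\right) \frac{23}{z{\left(8 \right)}} = \left(-18 + 4 \left(8 + 4\right)\right) \frac{23}{7 + 8 \cdot 8} = \left(-18 + 4 \cdot 12\right) \frac{23}{7 + 64} = \left(-18 + 48\right) \frac{23}{71} = 30 \cdot 23 \cdot \frac{1}{71} = 30 \cdot \frac{23}{71} = \frac{690}{71}$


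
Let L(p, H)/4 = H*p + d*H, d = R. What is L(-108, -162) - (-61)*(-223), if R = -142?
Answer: 148397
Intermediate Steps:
d = -142
L(p, H) = -568*H + 4*H*p (L(p, H) = 4*(H*p - 142*H) = 4*(-142*H + H*p) = -568*H + 4*H*p)
L(-108, -162) - (-61)*(-223) = 4*(-162)*(-142 - 108) - (-61)*(-223) = 4*(-162)*(-250) - 1*13603 = 162000 - 13603 = 148397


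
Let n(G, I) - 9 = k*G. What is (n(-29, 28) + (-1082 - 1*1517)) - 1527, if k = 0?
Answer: -4117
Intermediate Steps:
n(G, I) = 9 (n(G, I) = 9 + 0*G = 9 + 0 = 9)
(n(-29, 28) + (-1082 - 1*1517)) - 1527 = (9 + (-1082 - 1*1517)) - 1527 = (9 + (-1082 - 1517)) - 1527 = (9 - 2599) - 1527 = -2590 - 1527 = -4117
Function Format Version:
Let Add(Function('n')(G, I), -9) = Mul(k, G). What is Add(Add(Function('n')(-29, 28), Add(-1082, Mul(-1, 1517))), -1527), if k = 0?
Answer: -4117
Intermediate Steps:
Function('n')(G, I) = 9 (Function('n')(G, I) = Add(9, Mul(0, G)) = Add(9, 0) = 9)
Add(Add(Function('n')(-29, 28), Add(-1082, Mul(-1, 1517))), -1527) = Add(Add(9, Add(-1082, Mul(-1, 1517))), -1527) = Add(Add(9, Add(-1082, -1517)), -1527) = Add(Add(9, -2599), -1527) = Add(-2590, -1527) = -4117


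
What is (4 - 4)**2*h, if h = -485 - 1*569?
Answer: 0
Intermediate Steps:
h = -1054 (h = -485 - 569 = -1054)
(4 - 4)**2*h = (4 - 4)**2*(-1054) = 0**2*(-1054) = 0*(-1054) = 0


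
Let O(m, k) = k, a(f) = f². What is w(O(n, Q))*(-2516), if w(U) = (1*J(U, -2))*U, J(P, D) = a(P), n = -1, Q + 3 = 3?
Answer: 0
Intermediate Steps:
Q = 0 (Q = -3 + 3 = 0)
J(P, D) = P²
w(U) = U³ (w(U) = (1*U²)*U = U²*U = U³)
w(O(n, Q))*(-2516) = 0³*(-2516) = 0*(-2516) = 0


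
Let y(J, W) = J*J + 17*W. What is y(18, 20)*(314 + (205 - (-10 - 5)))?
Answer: 354576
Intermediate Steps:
y(J, W) = J**2 + 17*W
y(18, 20)*(314 + (205 - (-10 - 5))) = (18**2 + 17*20)*(314 + (205 - (-10 - 5))) = (324 + 340)*(314 + (205 - 1*(-15))) = 664*(314 + (205 + 15)) = 664*(314 + 220) = 664*534 = 354576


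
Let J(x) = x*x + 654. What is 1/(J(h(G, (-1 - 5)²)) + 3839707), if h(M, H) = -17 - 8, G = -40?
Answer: 1/3840986 ≈ 2.6035e-7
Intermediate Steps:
h(M, H) = -25
J(x) = 654 + x² (J(x) = x² + 654 = 654 + x²)
1/(J(h(G, (-1 - 5)²)) + 3839707) = 1/((654 + (-25)²) + 3839707) = 1/((654 + 625) + 3839707) = 1/(1279 + 3839707) = 1/3840986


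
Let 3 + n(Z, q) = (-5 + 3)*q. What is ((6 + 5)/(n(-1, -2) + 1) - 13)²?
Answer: 225/4 ≈ 56.250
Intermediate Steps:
n(Z, q) = -3 - 2*q (n(Z, q) = -3 + (-5 + 3)*q = -3 - 2*q)
((6 + 5)/(n(-1, -2) + 1) - 13)² = ((6 + 5)/((-3 - 2*(-2)) + 1) - 13)² = (11/((-3 + 4) + 1) - 13)² = (11/(1 + 1) - 13)² = (11/2 - 13)² = (-15/2)² = 225/4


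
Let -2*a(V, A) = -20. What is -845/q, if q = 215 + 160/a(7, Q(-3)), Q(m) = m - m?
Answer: -845/231 ≈ -3.6580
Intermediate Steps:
Q(m) = 0
a(V, A) = 10 (a(V, A) = -1/2*(-20) = 10)
q = 231 (q = 215 + 160/10 = 215 + 160*(1/10) = 215 + 16 = 231)
-845/q = -845/231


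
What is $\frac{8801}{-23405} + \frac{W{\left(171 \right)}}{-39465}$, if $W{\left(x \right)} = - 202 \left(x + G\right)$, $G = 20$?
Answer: $\frac{111136049}{184735665} \approx 0.60159$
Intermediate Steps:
$W{\left(x \right)} = -4040 - 202 x$ ($W{\left(x \right)} = - 202 \left(x + 20\right) = - 202 \left(20 + x\right) = -4040 - 202 x$)
$\frac{8801}{-23405} + \frac{W{\left(171 \right)}}{-39465} = \frac{8801}{-23405} + \frac{-4040 - 34542}{-39465} = 8801 \left(- \frac{1}{23405}\right) + \left(-4040 - 34542\right) \left(- \frac{1}{39465}\right) = - \frac{8801}{23405} - - \frac{38582}{39465} = - \frac{8801}{23405} + \frac{38582}{39465} = \frac{111136049}{184735665}$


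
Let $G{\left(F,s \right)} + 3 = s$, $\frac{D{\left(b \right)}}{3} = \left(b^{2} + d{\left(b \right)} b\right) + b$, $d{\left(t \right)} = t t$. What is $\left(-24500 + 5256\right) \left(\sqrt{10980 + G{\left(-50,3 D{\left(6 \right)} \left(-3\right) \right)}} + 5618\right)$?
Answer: $-108112792 - 19244 \sqrt{4011} \approx -1.0933 \cdot 10^{8}$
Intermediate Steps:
$d{\left(t \right)} = t^{2}$
$D{\left(b \right)} = 3 b + 3 b^{2} + 3 b^{3}$ ($D{\left(b \right)} = 3 \left(\left(b^{2} + b^{2} b\right) + b\right) = 3 \left(\left(b^{2} + b^{3}\right) + b\right) = 3 \left(b + b^{2} + b^{3}\right) = 3 b + 3 b^{2} + 3 b^{3}$)
$G{\left(F,s \right)} = -3 + s$
$\left(-24500 + 5256\right) \left(\sqrt{10980 + G{\left(-50,3 D{\left(6 \right)} \left(-3\right) \right)}} + 5618\right) = \left(-24500 + 5256\right) \left(\sqrt{10980 + \left(-3 + 3 \cdot 3 \cdot 6 \left(1 + 6 + 6^{2}\right) \left(-3\right)\right)} + 5618\right) = - 19244 \left(\sqrt{10980 + \left(-3 + 3 \cdot 3 \cdot 6 \left(1 + 6 + 36\right) \left(-3\right)\right)} + 5618\right) = - 19244 \left(\sqrt{10980 + \left(-3 + 3 \cdot 3 \cdot 6 \cdot 43 \left(-3\right)\right)} + 5618\right) = - 19244 \left(\sqrt{10980 + \left(-3 + 3 \cdot 774 \left(-3\right)\right)} + 5618\right) = - 19244 \left(\sqrt{10980 + \left(-3 + 2322 \left(-3\right)\right)} + 5618\right) = - 19244 \left(\sqrt{10980 - 6969} + 5618\right) = - 19244 \left(\sqrt{4011} + 5618\right) = - 19244 \left(5618 + \sqrt{4011}\right) = -108112792 - 19244 \sqrt{4011}$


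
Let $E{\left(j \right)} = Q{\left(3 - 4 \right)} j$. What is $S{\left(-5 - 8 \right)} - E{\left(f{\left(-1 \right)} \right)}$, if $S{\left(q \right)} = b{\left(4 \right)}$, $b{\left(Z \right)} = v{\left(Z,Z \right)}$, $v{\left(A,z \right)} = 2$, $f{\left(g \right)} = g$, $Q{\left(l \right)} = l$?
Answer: $1$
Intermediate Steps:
$E{\left(j \right)} = - j$ ($E{\left(j \right)} = \left(3 - 4\right) j = - j$)
$b{\left(Z \right)} = 2$
$S{\left(q \right)} = 2$
$S{\left(-5 - 8 \right)} - E{\left(f{\left(-1 \right)} \right)} = 2 - \left(-1\right) \left(-1\right) = 2 - 1 = 1$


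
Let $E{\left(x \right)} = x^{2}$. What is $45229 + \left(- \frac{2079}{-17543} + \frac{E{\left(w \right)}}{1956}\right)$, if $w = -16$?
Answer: $\frac{388000337066}{8578527} \approx 45229.0$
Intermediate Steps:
$45229 + \left(- \frac{2079}{-17543} + \frac{E{\left(w \right)}}{1956}\right) = 45229 - \left(- \frac{2079}{17543} - \frac{\left(-16\right)^{2}}{1956}\right) = 45229 + \left(\left(-2079\right) \left(- \frac{1}{17543}\right) + 256 \cdot \frac{1}{1956}\right) = 45229 + \left(\frac{2079}{17543} + \frac{64}{489}\right) = 45229 + \frac{2139383}{8578527} = \frac{388000337066}{8578527}$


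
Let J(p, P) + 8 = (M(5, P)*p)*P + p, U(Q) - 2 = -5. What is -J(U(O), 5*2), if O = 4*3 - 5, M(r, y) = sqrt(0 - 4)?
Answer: 11 + 60*I ≈ 11.0 + 60.0*I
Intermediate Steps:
M(r, y) = 2*I (M(r, y) = sqrt(-4) = 2*I)
O = 7 (O = 12 - 5 = 7)
U(Q) = -3 (U(Q) = 2 - 5 = -3)
J(p, P) = -8 + p + 2*I*P*p (J(p, P) = -8 + (((2*I)*p)*P + p) = -8 + ((2*I*p)*P + p) = -8 + (2*I*P*p + p) = -8 + (p + 2*I*P*p) = -8 + p + 2*I*P*p)
-J(U(O), 5*2) = -(-8 - 3 + 2*I*(5*2)*(-3)) = -(-8 - 3 + 2*I*10*(-3)) = -(-8 - 3 - 60*I) = -(-11 - 60*I) = 11 + 60*I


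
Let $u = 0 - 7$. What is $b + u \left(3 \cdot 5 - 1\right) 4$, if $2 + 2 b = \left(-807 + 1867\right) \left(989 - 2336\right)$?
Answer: $-714303$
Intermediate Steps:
$u = -7$
$b = -713911$ ($b = -1 + \frac{\left(-807 + 1867\right) \left(989 - 2336\right)}{2} = -1 + \frac{1060 \left(-1347\right)}{2} = -1 + \frac{1}{2} \left(-1427820\right) = -1 - 713910 = -713911$)
$b + u \left(3 \cdot 5 - 1\right) 4 = -713911 + - 7 \left(3 \cdot 5 - 1\right) 4 = -713911 + - 7 \left(15 - 1\right) 4 = -713911 + \left(-7\right) 14 \cdot 4 = -713911 - 392 = -714303$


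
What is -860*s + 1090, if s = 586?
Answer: -502870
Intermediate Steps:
-860*s + 1090 = -860*586 + 1090 = -503960 + 1090 = -502870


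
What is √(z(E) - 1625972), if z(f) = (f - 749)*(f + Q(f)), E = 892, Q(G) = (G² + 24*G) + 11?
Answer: √115344453 ≈ 10740.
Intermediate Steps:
Q(G) = 11 + G² + 24*G
z(f) = (-749 + f)*(11 + f² + 25*f) (z(f) = (f - 749)*(f + (11 + f² + 24*f)) = (-749 + f)*(11 + f² + 25*f))
√(z(E) - 1625972) = √((-8239 + 892³ - 18714*892 - 724*892²) - 1625972) = √((-8239 + 709732288 - 16692888 - 724*795664) - 1625972) = √((-8239 + 709732288 - 16692888 - 576060736) - 1625972) = √(116970425 - 1625972) = √115344453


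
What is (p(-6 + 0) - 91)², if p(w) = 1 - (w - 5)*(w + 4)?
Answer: 12544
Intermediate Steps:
p(w) = 1 - (-5 + w)*(4 + w)
(p(-6 + 0) - 91)² = ((21 + (-6 + 0) - (-6 + 0)²) - 91)² = ((21 - 6 - 1*(-6)²) - 91)² = ((21 - 6 - 1*36) - 91)² = ((21 - 6 - 36) - 91)² = (-21 - 91)² = (-112)² = 12544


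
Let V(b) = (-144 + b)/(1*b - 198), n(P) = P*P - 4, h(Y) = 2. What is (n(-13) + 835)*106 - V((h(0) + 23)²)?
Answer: 45261519/427 ≈ 1.0600e+5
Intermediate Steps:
n(P) = -4 + P² (n(P) = P² - 4 = -4 + P²)
V(b) = (-144 + b)/(-198 + b) (V(b) = (-144 + b)/(b - 198) = (-144 + b)/(-198 + b))
(n(-13) + 835)*106 - V((h(0) + 23)²) = ((-4 + (-13)²) + 835)*106 - (-144 + (2 + 23)²)/(-198 + (2 + 23)²) = ((-4 + 169) + 835)*106 - (-144 + 25²)/(-198 + 25²) = (165 + 835)*106 - (-144 + 625)/(-198 + 625) = 1000*106 - 481/427 = 106000 - 481/427 = 45261519/427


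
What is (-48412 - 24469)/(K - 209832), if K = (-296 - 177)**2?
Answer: -72881/13897 ≈ -5.2444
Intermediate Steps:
K = 223729 (K = (-473)**2 = 223729)
(-48412 - 24469)/(K - 209832) = (-48412 - 24469)/(223729 - 209832) = -72881/13897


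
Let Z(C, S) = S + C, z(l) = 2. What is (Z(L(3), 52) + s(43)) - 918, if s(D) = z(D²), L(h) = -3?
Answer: -867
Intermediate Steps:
s(D) = 2
Z(C, S) = C + S
(Z(L(3), 52) + s(43)) - 918 = ((-3 + 52) + 2) - 918 = (49 + 2) - 918 = 51 - 918 = -867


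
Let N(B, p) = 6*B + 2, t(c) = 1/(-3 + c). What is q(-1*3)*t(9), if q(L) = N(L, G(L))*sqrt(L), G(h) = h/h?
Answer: -8*I*sqrt(3)/3 ≈ -4.6188*I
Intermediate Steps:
G(h) = 1
N(B, p) = 2 + 6*B
q(L) = sqrt(L)*(2 + 6*L) (q(L) = (2 + 6*L)*sqrt(L) = sqrt(L)*(2 + 6*L))
q(-1*3)*t(9) = (sqrt(-1*3)*(2 + 6*(-1*3)))/(-3 + 9) = (sqrt(-3)*(2 + 6*(-3)))/6 = ((I*sqrt(3))*(2 - 18))*(1/6) = ((I*sqrt(3))*(-16))*(1/6) = -16*I*sqrt(3)*(1/6) = -8*I*sqrt(3)/3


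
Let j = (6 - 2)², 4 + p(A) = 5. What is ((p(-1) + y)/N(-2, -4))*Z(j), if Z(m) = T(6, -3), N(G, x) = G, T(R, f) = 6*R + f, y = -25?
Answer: 396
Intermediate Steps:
p(A) = 1 (p(A) = -4 + 5 = 1)
T(R, f) = f + 6*R
j = 16 (j = 4² = 16)
Z(m) = 33 (Z(m) = -3 + 6*6 = -3 + 36 = 33)
((p(-1) + y)/N(-2, -4))*Z(j) = ((1 - 25)/(-2))*33 = -24*(-½)*33 = 12*33 = 396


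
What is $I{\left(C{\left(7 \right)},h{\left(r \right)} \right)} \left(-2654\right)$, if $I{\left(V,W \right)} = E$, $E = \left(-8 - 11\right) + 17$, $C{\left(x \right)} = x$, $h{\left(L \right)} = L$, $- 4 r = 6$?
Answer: $5308$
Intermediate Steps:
$r = - \frac{3}{2}$ ($r = \left(- \frac{1}{4}\right) 6 = - \frac{3}{2} \approx -1.5$)
$E = -2$ ($E = -19 + 17 = -2$)
$I{\left(V,W \right)} = -2$
$I{\left(C{\left(7 \right)},h{\left(r \right)} \right)} \left(-2654\right) = \left(-2\right) \left(-2654\right) = 5308$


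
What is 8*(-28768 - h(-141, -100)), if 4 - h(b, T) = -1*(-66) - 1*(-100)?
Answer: -228848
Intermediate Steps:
h(b, T) = -162 (h(b, T) = 4 - (-1*(-66) - 1*(-100)) = 4 - (66 + 100) = 4 - 1*166 = 4 - 166 = -162)
8*(-28768 - h(-141, -100)) = 8*(-28768 - 1*(-162)) = 8*(-28768 + 162) = 8*(-28606) = -228848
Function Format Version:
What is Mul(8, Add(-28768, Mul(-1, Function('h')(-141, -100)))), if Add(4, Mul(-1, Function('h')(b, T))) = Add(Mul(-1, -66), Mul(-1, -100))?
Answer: -228848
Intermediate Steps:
Function('h')(b, T) = -162 (Function('h')(b, T) = Add(4, Mul(-1, Add(Mul(-1, -66), Mul(-1, -100)))) = Add(4, Mul(-1, Add(66, 100))) = Add(4, Mul(-1, 166)) = Add(4, -166) = -162)
Mul(8, Add(-28768, Mul(-1, Function('h')(-141, -100)))) = Mul(8, Add(-28768, Mul(-1, -162))) = Mul(8, Add(-28768, 162)) = Mul(8, -28606) = -228848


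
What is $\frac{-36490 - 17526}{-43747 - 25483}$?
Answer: $\frac{27008}{34615} \approx 0.78024$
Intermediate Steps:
$\frac{-36490 - 17526}{-43747 - 25483} = - \frac{54016}{-69230} = \left(-54016\right) \left(- \frac{1}{69230}\right) = \frac{27008}{34615}$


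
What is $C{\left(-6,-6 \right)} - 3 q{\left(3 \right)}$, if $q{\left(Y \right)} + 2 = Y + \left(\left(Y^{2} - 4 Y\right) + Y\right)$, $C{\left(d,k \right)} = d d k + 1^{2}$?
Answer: $-218$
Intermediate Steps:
$C{\left(d,k \right)} = 1 + k d^{2}$ ($C{\left(d,k \right)} = d^{2} k + 1 = k d^{2} + 1 = 1 + k d^{2}$)
$q{\left(Y \right)} = -2 + Y^{2} - 2 Y$ ($q{\left(Y \right)} = -2 + \left(Y + \left(\left(Y^{2} - 4 Y\right) + Y\right)\right) = -2 + \left(Y + \left(Y^{2} - 3 Y\right)\right) = -2 + \left(Y^{2} - 2 Y\right) = -2 + Y^{2} - 2 Y$)
$C{\left(-6,-6 \right)} - 3 q{\left(3 \right)} = \left(1 - 6 \left(-6\right)^{2}\right) - 3 \left(-2 + 3^{2} - 6\right) = \left(1 - 216\right) - 3 \left(-2 + 9 - 6\right) = \left(1 - 216\right) - 3 = -215 - 3 = -218$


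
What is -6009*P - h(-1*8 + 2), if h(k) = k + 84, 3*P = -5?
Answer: 9937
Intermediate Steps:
P = -5/3 (P = (⅓)*(-5) = -5/3 ≈ -1.6667)
h(k) = 84 + k
-6009*P - h(-1*8 + 2) = -6009*(-5/3) - (84 + (-1*8 + 2)) = 10015 - (84 + (-8 + 2)) = 10015 - (84 - 6) = 10015 - 1*78 = 10015 - 78 = 9937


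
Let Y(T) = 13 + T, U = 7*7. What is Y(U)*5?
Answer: 310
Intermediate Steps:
U = 49
Y(U)*5 = (13 + 49)*5 = 62*5 = 310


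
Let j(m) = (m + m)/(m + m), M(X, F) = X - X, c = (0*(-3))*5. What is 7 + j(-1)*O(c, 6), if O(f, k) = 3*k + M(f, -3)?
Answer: 25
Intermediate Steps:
c = 0 (c = 0*5 = 0)
M(X, F) = 0
j(m) = 1 (j(m) = (2*m)/((2*m)) = (2*m)*(1/(2*m)) = 1)
O(f, k) = 3*k (O(f, k) = 3*k + 0 = 3*k)
7 + j(-1)*O(c, 6) = 7 + 1*(3*6) = 7 + 1*18 = 7 + 18 = 25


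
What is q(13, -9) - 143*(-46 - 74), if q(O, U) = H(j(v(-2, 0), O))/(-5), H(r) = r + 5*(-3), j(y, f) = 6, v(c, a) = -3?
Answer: 85809/5 ≈ 17162.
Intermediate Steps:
H(r) = -15 + r (H(r) = r - 15 = -15 + r)
q(O, U) = 9/5 (q(O, U) = (-15 + 6)/(-5) = -9*(-⅕) = 9/5)
q(13, -9) - 143*(-46 - 74) = 9/5 - 143*(-46 - 74) = 9/5 - 143*(-120) = 9/5 + 17160 = 85809/5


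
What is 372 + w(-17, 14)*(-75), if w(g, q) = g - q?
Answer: 2697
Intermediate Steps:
372 + w(-17, 14)*(-75) = 372 + (-17 - 1*14)*(-75) = 372 + (-17 - 14)*(-75) = 372 - 31*(-75) = 372 + 2325 = 2697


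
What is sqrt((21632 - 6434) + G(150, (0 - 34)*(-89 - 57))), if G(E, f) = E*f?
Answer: 3*sqrt(84422) ≈ 871.66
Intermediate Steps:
sqrt((21632 - 6434) + G(150, (0 - 34)*(-89 - 57))) = sqrt((21632 - 6434) + 150*((0 - 34)*(-89 - 57))) = sqrt(15198 + 150*(-34*(-146))) = sqrt(15198 + 150*4964) = sqrt(15198 + 744600) = sqrt(759798) = 3*sqrt(84422)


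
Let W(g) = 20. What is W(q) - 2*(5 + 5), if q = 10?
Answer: 0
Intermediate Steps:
W(q) - 2*(5 + 5) = 20 - 2*(5 + 5) = 20 - 2*10 = 20 - 20 = 0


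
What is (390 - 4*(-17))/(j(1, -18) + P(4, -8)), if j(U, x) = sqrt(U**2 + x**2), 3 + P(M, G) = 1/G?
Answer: 3664/807 + 29312*sqrt(13)/4035 ≈ 30.733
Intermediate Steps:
P(M, G) = -3 + 1/G
(390 - 4*(-17))/(j(1, -18) + P(4, -8)) = (390 - 4*(-17))/(sqrt(1**2 + (-18)**2) + (-3 + 1/(-8))) = (390 + 68)/(sqrt(1 + 324) + (-3 - 1/8)) = 458/(sqrt(325) - 25/8) = 458/(5*sqrt(13) - 25/8) = 458/(-25/8 + 5*sqrt(13))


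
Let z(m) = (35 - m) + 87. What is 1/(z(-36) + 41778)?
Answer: 1/41936 ≈ 2.3846e-5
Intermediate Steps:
z(m) = 122 - m
1/(z(-36) + 41778) = 1/((122 - 1*(-36)) + 41778) = 1/((122 + 36) + 41778) = 1/(158 + 41778) = 1/41936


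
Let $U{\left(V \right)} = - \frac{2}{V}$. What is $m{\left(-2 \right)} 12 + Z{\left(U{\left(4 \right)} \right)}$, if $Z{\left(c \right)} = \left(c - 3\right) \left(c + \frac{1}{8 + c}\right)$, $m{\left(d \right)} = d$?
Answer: $- \frac{1363}{60} \approx -22.717$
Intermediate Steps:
$Z{\left(c \right)} = \left(-3 + c\right) \left(c + \frac{1}{8 + c}\right)$
$m{\left(-2 \right)} 12 + Z{\left(U{\left(4 \right)} \right)} = \left(-2\right) 12 + \frac{-3 + \left(- \frac{2}{4}\right)^{3} - 23 \left(- \frac{2}{4}\right) + 5 \left(- \frac{2}{4}\right)^{2}}{8 - \frac{2}{4}} = -24 + \frac{-3 + \left(\left(-2\right) \frac{1}{4}\right)^{3} - 23 \left(\left(-2\right) \frac{1}{4}\right) + 5 \left(\left(-2\right) \frac{1}{4}\right)^{2}}{8 - \frac{1}{2}} = -24 + \frac{-3 + \left(- \frac{1}{2}\right)^{3} - - \frac{23}{2} + 5 \left(- \frac{1}{2}\right)^{2}}{8 - \frac{1}{2}} = -24 + \frac{-3 - \frac{1}{8} + \frac{23}{2} + 5 \cdot \frac{1}{4}}{\frac{15}{2}} = -24 + \frac{2 \left(-3 - \frac{1}{8} + \frac{23}{2} + \frac{5}{4}\right)}{15} = -24 + \frac{2}{15} \cdot \frac{77}{8} = -24 + \frac{77}{60} = - \frac{1363}{60}$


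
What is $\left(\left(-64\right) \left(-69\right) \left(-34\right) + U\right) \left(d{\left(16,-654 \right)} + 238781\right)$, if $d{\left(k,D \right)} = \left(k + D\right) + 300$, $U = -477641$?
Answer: $-149690938755$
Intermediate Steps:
$d{\left(k,D \right)} = 300 + D + k$ ($d{\left(k,D \right)} = \left(D + k\right) + 300 = 300 + D + k$)
$\left(\left(-64\right) \left(-69\right) \left(-34\right) + U\right) \left(d{\left(16,-654 \right)} + 238781\right) = \left(\left(-64\right) \left(-69\right) \left(-34\right) - 477641\right) \left(\left(300 - 654 + 16\right) + 238781\right) = \left(4416 \left(-34\right) - 477641\right) \left(-338 + 238781\right) = \left(-150144 - 477641\right) 238443 = \left(-627785\right) 238443 = -149690938755$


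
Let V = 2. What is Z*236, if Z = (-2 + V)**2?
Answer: 0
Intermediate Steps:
Z = 0 (Z = (-2 + 2)**2 = 0**2 = 0)
Z*236 = 0*236 = 0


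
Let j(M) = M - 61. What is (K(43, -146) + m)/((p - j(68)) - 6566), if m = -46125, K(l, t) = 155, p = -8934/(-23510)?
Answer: 270188675/38630574 ≈ 6.9942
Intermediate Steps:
p = 4467/11755 (p = -8934*(-1/23510) = 4467/11755 ≈ 0.38001)
j(M) = -61 + M
(K(43, -146) + m)/((p - j(68)) - 6566) = (155 - 46125)/((4467/11755 - (-61 + 68)) - 6566) = -45970/((4467/11755 - 1*7) - 6566) = -45970/((4467/11755 - 7) - 6566) = -45970/(-77818/11755 - 6566) = -45970/(-77261148/11755) = -45970*(-11755/77261148) = 270188675/38630574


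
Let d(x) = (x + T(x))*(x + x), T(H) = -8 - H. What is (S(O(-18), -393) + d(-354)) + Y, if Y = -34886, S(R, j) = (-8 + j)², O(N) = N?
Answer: 131579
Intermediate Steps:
d(x) = -16*x (d(x) = (x + (-8 - x))*(x + x) = -16*x)
(S(O(-18), -393) + d(-354)) + Y = ((-8 - 393)² - 16*(-354)) - 34886 = ((-401)² + 5664) - 34886 = (160801 + 5664) - 34886 = 166465 - 34886 = 131579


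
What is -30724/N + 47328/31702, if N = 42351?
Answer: 515187940/671305701 ≈ 0.76744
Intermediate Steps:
-30724/N + 47328/31702 = -30724/42351 + 47328/31702 = -30724*1/42351 + 47328*(1/31702) = -30724/42351 + 23664/15851 = 515187940/671305701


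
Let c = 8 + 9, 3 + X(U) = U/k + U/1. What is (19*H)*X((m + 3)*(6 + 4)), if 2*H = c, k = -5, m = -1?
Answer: 4199/2 ≈ 2099.5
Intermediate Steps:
X(U) = -3 + 4*U/5 (X(U) = -3 + (U/(-5) + U/1) = -3 + (U*(-1/5) + U*1) = -3 + (-U/5 + U) = -3 + 4*U/5)
c = 17
H = 17/2 (H = (1/2)*17 = 17/2 ≈ 8.5000)
(19*H)*X((m + 3)*(6 + 4)) = (19*(17/2))*(-3 + 4*((-1 + 3)*(6 + 4))/5) = 323*(-3 + 4*(2*10)/5)/2 = 323*(-3 + (4/5)*20)/2 = 323*(-3 + 16)/2 = (323/2)*13 = 4199/2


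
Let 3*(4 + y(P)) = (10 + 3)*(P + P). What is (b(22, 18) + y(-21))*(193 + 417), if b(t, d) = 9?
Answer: -107970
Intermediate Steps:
y(P) = -4 + 26*P/3 (y(P) = -4 + ((10 + 3)*(P + P))/3 = -4 + (13*(2*P))/3 = -4 + (26*P)/3 = -4 + 26*P/3)
(b(22, 18) + y(-21))*(193 + 417) = (9 + (-4 + (26/3)*(-21)))*(193 + 417) = (9 + (-4 - 182))*610 = (9 - 186)*610 = -177*610 = -107970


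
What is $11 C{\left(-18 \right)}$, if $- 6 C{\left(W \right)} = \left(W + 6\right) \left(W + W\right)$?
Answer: $-792$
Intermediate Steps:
$C{\left(W \right)} = - \frac{W \left(6 + W\right)}{3}$ ($C{\left(W \right)} = - \frac{\left(W + 6\right) \left(W + W\right)}{6} = - \frac{\left(6 + W\right) 2 W}{6} = - \frac{2 W \left(6 + W\right)}{6} = - \frac{W \left(6 + W\right)}{3}$)
$11 C{\left(-18 \right)} = 11 \left(\left(- \frac{1}{3}\right) \left(-18\right) \left(6 - 18\right)\right) = 11 \left(\left(- \frac{1}{3}\right) \left(-18\right) \left(-12\right)\right) = 11 \left(-72\right) = -792$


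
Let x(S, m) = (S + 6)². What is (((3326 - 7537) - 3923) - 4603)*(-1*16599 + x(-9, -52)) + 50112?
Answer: 211356942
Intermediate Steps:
x(S, m) = (6 + S)²
(((3326 - 7537) - 3923) - 4603)*(-1*16599 + x(-9, -52)) + 50112 = (((3326 - 7537) - 3923) - 4603)*(-1*16599 + (6 - 9)²) + 50112 = ((-4211 - 3923) - 4603)*(-16599 + (-3)²) + 50112 = (-8134 - 4603)*(-16599 + 9) + 50112 = -12737*(-16590) + 50112 = 211306830 + 50112 = 211356942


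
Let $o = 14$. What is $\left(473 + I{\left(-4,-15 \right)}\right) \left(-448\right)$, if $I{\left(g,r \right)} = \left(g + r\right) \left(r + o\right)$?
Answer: $-220416$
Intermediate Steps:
$I{\left(g,r \right)} = \left(14 + r\right) \left(g + r\right)$ ($I{\left(g,r \right)} = \left(g + r\right) \left(r + 14\right) = \left(g + r\right) \left(14 + r\right) = \left(14 + r\right) \left(g + r\right)$)
$\left(473 + I{\left(-4,-15 \right)}\right) \left(-448\right) = \left(473 + \left(\left(-15\right)^{2} + 14 \left(-4\right) + 14 \left(-15\right) - -60\right)\right) \left(-448\right) = \left(473 + \left(225 - 56 - 210 + 60\right)\right) \left(-448\right) = \left(473 + 19\right) \left(-448\right) = 492 \left(-448\right) = -220416$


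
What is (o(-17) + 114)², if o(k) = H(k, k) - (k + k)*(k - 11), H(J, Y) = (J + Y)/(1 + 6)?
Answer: 34810000/49 ≈ 7.1041e+5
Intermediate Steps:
H(J, Y) = J/7 + Y/7 (H(J, Y) = (J + Y)/7 = (J + Y)*(⅐) = J/7 + Y/7)
o(k) = 2*k/7 - 2*k*(-11 + k) (o(k) = (k/7 + k/7) - (k + k)*(k - 11) = 2*k/7 - 2*k*(-11 + k))
(o(-17) + 114)² = ((2/7)*(-17)*(78 - 7*(-17)) + 114)² = ((2/7)*(-17)*(78 + 119) + 114)² = ((2/7)*(-17)*197 + 114)² = (-6698/7 + 114)² = (-5900/7)² = 34810000/49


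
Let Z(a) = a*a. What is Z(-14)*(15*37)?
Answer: 108780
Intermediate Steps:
Z(a) = a**2
Z(-14)*(15*37) = (-14)**2*(15*37) = 196*555 = 108780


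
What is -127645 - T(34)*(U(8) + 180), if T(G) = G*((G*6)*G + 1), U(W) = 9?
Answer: -44704807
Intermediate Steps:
T(G) = G*(1 + 6*G²) (T(G) = G*((6*G)*G + 1) = G*(6*G² + 1) = G*(1 + 6*G²))
-127645 - T(34)*(U(8) + 180) = -127645 - (34 + 6*34³)*(9 + 180) = -127645 - (34 + 6*39304)*189 = -127645 - (34 + 235824)*189 = -127645 - 235858*189 = -127645 - 1*44577162 = -127645 - 44577162 = -44704807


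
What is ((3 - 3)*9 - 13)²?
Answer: 169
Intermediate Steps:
((3 - 3)*9 - 13)² = (0*9 - 13)² = (0 - 13)² = (-13)² = 169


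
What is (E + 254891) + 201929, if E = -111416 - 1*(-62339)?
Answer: 407743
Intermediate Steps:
E = -49077 (E = -111416 + 62339 = -49077)
(E + 254891) + 201929 = (-49077 + 254891) + 201929 = 205814 + 201929 = 407743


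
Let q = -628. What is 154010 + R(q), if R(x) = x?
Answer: 153382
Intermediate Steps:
154010 + R(q) = 154010 - 628 = 153382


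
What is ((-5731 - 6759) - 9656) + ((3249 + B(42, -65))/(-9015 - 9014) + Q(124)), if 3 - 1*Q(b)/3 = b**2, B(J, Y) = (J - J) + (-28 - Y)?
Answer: -1230752971/18029 ≈ -68265.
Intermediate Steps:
B(J, Y) = -28 - Y (B(J, Y) = 0 + (-28 - Y) = -28 - Y)
Q(b) = 9 - 3*b**2
((-5731 - 6759) - 9656) + ((3249 + B(42, -65))/(-9015 - 9014) + Q(124)) = ((-5731 - 6759) - 9656) + ((3249 + (-28 - 1*(-65)))/(-9015 - 9014) + (9 - 3*124**2)) = (-12490 - 9656) + ((3249 + (-28 + 65))/(-18029) + (9 - 3*15376)) = -22146 + ((3249 + 37)*(-1/18029) + (9 - 46128)) = -22146 + (3286*(-1/18029) - 46119) = -22146 + (-3286/18029 - 46119) = -22146 - 831482737/18029 = -1230752971/18029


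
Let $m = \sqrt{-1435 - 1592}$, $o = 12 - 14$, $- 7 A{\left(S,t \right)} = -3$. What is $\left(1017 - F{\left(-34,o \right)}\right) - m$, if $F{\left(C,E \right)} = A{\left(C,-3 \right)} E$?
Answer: $\frac{7125}{7} - i \sqrt{3027} \approx 1017.9 - 55.018 i$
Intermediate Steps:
$A{\left(S,t \right)} = \frac{3}{7}$ ($A{\left(S,t \right)} = \left(- \frac{1}{7}\right) \left(-3\right) = \frac{3}{7}$)
$o = -2$
$m = i \sqrt{3027}$ ($m = \sqrt{-3027} = i \sqrt{3027} \approx 55.018 i$)
$F{\left(C,E \right)} = \frac{3 E}{7}$
$\left(1017 - F{\left(-34,o \right)}\right) - m = \left(1017 - \frac{3}{7} \left(-2\right)\right) - i \sqrt{3027} = \left(1017 - - \frac{6}{7}\right) - i \sqrt{3027} = \left(1017 + \frac{6}{7}\right) - i \sqrt{3027} = \frac{7125}{7} - i \sqrt{3027}$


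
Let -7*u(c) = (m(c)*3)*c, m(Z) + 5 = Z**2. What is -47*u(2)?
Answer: -282/7 ≈ -40.286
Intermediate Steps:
m(Z) = -5 + Z**2
u(c) = -c*(-15 + 3*c**2)/7 (u(c) = -(-5 + c**2)*3*c/7 = -(-15 + 3*c**2)*c/7 = -c*(-15 + 3*c**2)/7)
-47*u(2) = -141*2*(5 - 1*2**2)/7 = -141*2*(5 - 1*4)/7 = -141*2*(5 - 4)/7 = -141*2/7 = -47*6/7 = -282/7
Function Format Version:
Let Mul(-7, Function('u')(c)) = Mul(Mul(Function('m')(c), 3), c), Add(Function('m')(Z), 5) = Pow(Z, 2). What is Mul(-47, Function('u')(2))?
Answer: Rational(-282, 7) ≈ -40.286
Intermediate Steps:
Function('m')(Z) = Add(-5, Pow(Z, 2))
Function('u')(c) = Mul(Rational(-1, 7), c, Add(-15, Mul(3, Pow(c, 2)))) (Function('u')(c) = Mul(Rational(-1, 7), Mul(Mul(Add(-5, Pow(c, 2)), 3), c)) = Mul(Rational(-1, 7), Mul(Add(-15, Mul(3, Pow(c, 2))), c)) = Mul(Rational(-1, 7), Mul(c, Add(-15, Mul(3, Pow(c, 2))))) = Mul(Rational(-1, 7), c, Add(-15, Mul(3, Pow(c, 2)))))
Mul(-47, Function('u')(2)) = Mul(-47, Mul(Rational(3, 7), 2, Add(5, Mul(-1, Pow(2, 2))))) = Mul(-47, Mul(Rational(3, 7), 2, Add(5, Mul(-1, 4)))) = Mul(-47, Mul(Rational(3, 7), 2, Add(5, -4))) = Mul(-47, Mul(Rational(3, 7), 2, 1)) = Mul(-47, Rational(6, 7)) = Rational(-282, 7)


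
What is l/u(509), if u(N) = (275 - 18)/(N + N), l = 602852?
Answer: 613703336/257 ≈ 2.3880e+6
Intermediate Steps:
u(N) = 257/(2*N) (u(N) = 257/((2*N)) = 257*(1/(2*N)) = 257/(2*N))
l/u(509) = 602852/(((257/2)/509)) = 602852/(((257/2)*(1/509))) = 602852/(257/1018) = 602852*(1018/257) = 613703336/257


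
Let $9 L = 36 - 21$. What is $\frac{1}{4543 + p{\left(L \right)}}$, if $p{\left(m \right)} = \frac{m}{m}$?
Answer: $\frac{1}{4544} \approx 0.00022007$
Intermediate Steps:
$L = \frac{5}{3}$ ($L = \frac{36 - 21}{9} = \frac{1}{9} \cdot 15 = \frac{5}{3} \approx 1.6667$)
$p{\left(m \right)} = 1$
$\frac{1}{4543 + p{\left(L \right)}} = \frac{1}{4543 + 1} = \frac{1}{4544}$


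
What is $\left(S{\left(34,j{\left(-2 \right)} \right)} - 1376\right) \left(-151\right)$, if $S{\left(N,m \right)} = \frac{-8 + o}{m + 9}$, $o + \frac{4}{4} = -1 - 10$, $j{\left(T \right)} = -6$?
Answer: $\frac{626348}{3} \approx 2.0878 \cdot 10^{5}$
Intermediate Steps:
$o = -12$ ($o = -1 - 11 = -12$)
$S{\left(N,m \right)} = - \frac{20}{9 + m}$ ($S{\left(N,m \right)} = \frac{-8 - 12}{m + 9} = - \frac{20}{9 + m}$)
$\left(S{\left(34,j{\left(-2 \right)} \right)} - 1376\right) \left(-151\right) = \left(- \frac{20}{9 - 6} - 1376\right) \left(-151\right) = \left(- \frac{20}{3} - 1376\right) \left(-151\right) = \left(- \frac{4148}{3}\right) \left(-151\right) = \frac{626348}{3}$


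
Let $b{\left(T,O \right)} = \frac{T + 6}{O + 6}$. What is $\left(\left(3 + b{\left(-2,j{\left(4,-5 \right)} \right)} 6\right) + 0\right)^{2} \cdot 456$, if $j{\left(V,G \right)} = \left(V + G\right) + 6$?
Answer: $\frac{1481544}{121} \approx 12244.0$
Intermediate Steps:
$j{\left(V,G \right)} = 6 + G + V$ ($j{\left(V,G \right)} = \left(G + V\right) + 6 = 6 + G + V$)
$b{\left(T,O \right)} = \frac{6 + T}{6 + O}$
$\left(\left(3 + b{\left(-2,j{\left(4,-5 \right)} \right)} 6\right) + 0\right)^{2} \cdot 456 = \left(\left(3 + \frac{6 - 2}{6 + \left(6 - 5 + 4\right)} 6\right) + 0\right)^{2} \cdot 456 = \left(\left(3 + \frac{1}{6 + 5} \cdot 4 \cdot 6\right) + 0\right)^{2} \cdot 456 = \left(\left(3 + \frac{1}{11} \cdot 4 \cdot 6\right) + 0\right)^{2} \cdot 456 = \left(\left(3 + \frac{4}{11} \cdot 6\right) + 0\right)^{2} \cdot 456 = \left(\left(3 + \frac{24}{11}\right) + 0\right)^{2} \cdot 456 = \left(\frac{57}{11} + 0\right)^{2} \cdot 456 = \left(\frac{57}{11}\right)^{2} \cdot 456 = \frac{3249}{121} \cdot 456 = \frac{1481544}{121}$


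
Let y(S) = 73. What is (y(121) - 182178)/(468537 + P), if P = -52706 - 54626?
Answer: -36421/72241 ≈ -0.50416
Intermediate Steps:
P = -107332
(y(121) - 182178)/(468537 + P) = (73 - 182178)/(468537 - 107332) = -182105/361205 = -182105*1/361205 = -36421/72241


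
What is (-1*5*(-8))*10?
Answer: 400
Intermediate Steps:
(-1*5*(-8))*10 = -5*(-8)*10 = 40*10 = 400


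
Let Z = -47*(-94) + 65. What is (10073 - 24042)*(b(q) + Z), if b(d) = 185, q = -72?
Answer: -65207292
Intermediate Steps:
Z = 4483 (Z = 4418 + 65 = 4483)
(10073 - 24042)*(b(q) + Z) = (10073 - 24042)*(185 + 4483) = -13969*4668 = -65207292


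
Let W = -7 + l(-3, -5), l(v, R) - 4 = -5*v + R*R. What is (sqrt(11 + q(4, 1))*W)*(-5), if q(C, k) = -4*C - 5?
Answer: -185*I*sqrt(10) ≈ -585.02*I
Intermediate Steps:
q(C, k) = -5 - 4*C
l(v, R) = 4 + R**2 - 5*v (l(v, R) = 4 + (-5*v + R*R) = 4 + (-5*v + R**2) = 4 + (R**2 - 5*v) = 4 + R**2 - 5*v)
W = 37 (W = -7 + (4 + (-5)**2 - 5*(-3)) = -7 + (4 + 25 + 15) = -7 + 44 = 37)
(sqrt(11 + q(4, 1))*W)*(-5) = (sqrt(11 + (-5 - 4*4))*37)*(-5) = (sqrt(11 + (-5 - 16))*37)*(-5) = (sqrt(11 - 21)*37)*(-5) = (sqrt(-10)*37)*(-5) = ((I*sqrt(10))*37)*(-5) = (37*I*sqrt(10))*(-5) = -185*I*sqrt(10)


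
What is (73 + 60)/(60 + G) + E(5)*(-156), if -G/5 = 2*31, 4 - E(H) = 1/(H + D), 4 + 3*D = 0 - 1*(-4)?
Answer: -148333/250 ≈ -593.33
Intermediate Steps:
D = 0 (D = -4/3 + (0 - 1*(-4))/3 = -4/3 + (0 + 4)/3 = -4/3 + (⅓)*4 = -4/3 + 4/3 = 0)
E(H) = 4 - 1/H (E(H) = 4 - 1/(H + 0) = 4 - 1/H)
G = -310 (G = -10*31 = -5*62 = -310)
(73 + 60)/(60 + G) + E(5)*(-156) = (73 + 60)/(60 - 310) + (4 - 1/5)*(-156) = 133/(-250) + (4 - 1*⅕)*(-156) = 133*(-1/250) + (4 - ⅕)*(-156) = -133/250 + (19/5)*(-156) = -133/250 - 2964/5 = -148333/250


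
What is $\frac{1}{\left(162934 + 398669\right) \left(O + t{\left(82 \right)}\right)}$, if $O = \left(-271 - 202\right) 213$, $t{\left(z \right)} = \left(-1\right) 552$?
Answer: $- \frac{1}{56890945503} \approx -1.7577 \cdot 10^{-11}$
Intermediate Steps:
$t{\left(z \right)} = -552$
$O = -100749$ ($O = \left(-473\right) 213 = -100749$)
$\frac{1}{\left(162934 + 398669\right) \left(O + t{\left(82 \right)}\right)} = \frac{1}{\left(162934 + 398669\right) \left(-100749 - 552\right)} = \frac{1}{561603 \left(-101301\right)} = \frac{1}{-56890945503} = - \frac{1}{56890945503}$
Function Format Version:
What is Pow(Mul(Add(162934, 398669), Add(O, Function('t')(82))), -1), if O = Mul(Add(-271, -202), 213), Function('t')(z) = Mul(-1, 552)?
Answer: Rational(-1, 56890945503) ≈ -1.7577e-11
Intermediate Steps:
Function('t')(z) = -552
O = -100749 (O = Mul(-473, 213) = -100749)
Pow(Mul(Add(162934, 398669), Add(O, Function('t')(82))), -1) = Pow(Mul(Add(162934, 398669), Add(-100749, -552)), -1) = Pow(Mul(561603, -101301), -1) = Pow(-56890945503, -1) = Rational(-1, 56890945503)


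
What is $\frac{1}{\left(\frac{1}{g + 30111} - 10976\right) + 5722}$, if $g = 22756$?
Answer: $- \frac{52867}{277763217} \approx -0.00019033$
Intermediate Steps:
$\frac{1}{\left(\frac{1}{g + 30111} - 10976\right) + 5722} = \frac{1}{\left(\frac{1}{22756 + 30111} - 10976\right) + 5722} = \frac{1}{\left(\frac{1}{52867} - 10976\right) + 5722} = \frac{1}{- \frac{580268191}{52867} + 5722} = \frac{1}{- \frac{277763217}{52867}} = - \frac{52867}{277763217}$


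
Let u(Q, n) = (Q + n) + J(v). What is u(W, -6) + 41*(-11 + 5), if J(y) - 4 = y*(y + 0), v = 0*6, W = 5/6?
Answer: -1483/6 ≈ -247.17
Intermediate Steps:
W = ⅚ (W = 5*(⅙) = ⅚ ≈ 0.83333)
v = 0
J(y) = 4 + y² (J(y) = 4 + y*(y + 0) = 4 + y*y = 4 + y²)
u(Q, n) = 4 + Q + n (u(Q, n) = (Q + n) + (4 + 0²) = (Q + n) + (4 + 0) = (Q + n) + 4 = 4 + Q + n)
u(W, -6) + 41*(-11 + 5) = (4 + ⅚ - 6) + 41*(-11 + 5) = -7/6 + 41*(-6) = -7/6 - 246 = -1483/6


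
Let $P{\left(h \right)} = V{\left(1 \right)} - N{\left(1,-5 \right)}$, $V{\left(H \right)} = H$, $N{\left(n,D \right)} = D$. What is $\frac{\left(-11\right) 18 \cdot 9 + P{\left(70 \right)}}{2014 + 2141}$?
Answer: $- \frac{592}{1385} \approx -0.42744$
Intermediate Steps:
$P{\left(h \right)} = 6$ ($P{\left(h \right)} = 1 - -5 = 1 + 5 = 6$)
$\frac{\left(-11\right) 18 \cdot 9 + P{\left(70 \right)}}{2014 + 2141} = \frac{\left(-11\right) 18 \cdot 9 + 6}{2014 + 2141} = \frac{\left(-198\right) 9 + 6}{4155} = \left(-1782 + 6\right) \frac{1}{4155} = \left(-1776\right) \frac{1}{4155} = - \frac{592}{1385}$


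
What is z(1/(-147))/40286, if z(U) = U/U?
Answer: 1/40286 ≈ 2.4823e-5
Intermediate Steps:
z(U) = 1
z(1/(-147))/40286 = 1/40286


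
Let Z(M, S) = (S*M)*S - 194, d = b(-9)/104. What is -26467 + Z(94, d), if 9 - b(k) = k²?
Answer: -4498095/169 ≈ -26616.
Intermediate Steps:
b(k) = 9 - k²
d = -9/13 (d = (9 - 1*(-9)²)/104 = (9 - 1*81)*(1/104) = (9 - 81)*(1/104) = -72*1/104 = -9/13 ≈ -0.69231)
Z(M, S) = -194 + M*S² (Z(M, S) = (M*S)*S - 194 = M*S² - 194 = -194 + M*S²)
-26467 + Z(94, d) = -26467 + (-194 + 94*(-9/13)²) = -26467 + (-194 + 94*(81/169)) = -26467 + (-194 + 7614/169) = -26467 - 25172/169 = -4498095/169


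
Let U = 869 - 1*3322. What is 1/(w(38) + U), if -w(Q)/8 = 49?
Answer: -1/2845 ≈ -0.00035149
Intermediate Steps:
w(Q) = -392 (w(Q) = -8*49 = -392)
U = -2453 (U = 869 - 3322 = -2453)
1/(w(38) + U) = 1/(-392 - 2453) = 1/(-2845) = -1/2845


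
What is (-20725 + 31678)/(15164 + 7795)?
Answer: 1217/2551 ≈ 0.47707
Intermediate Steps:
(-20725 + 31678)/(15164 + 7795) = 10953/22959 = 10953*(1/22959) = 1217/2551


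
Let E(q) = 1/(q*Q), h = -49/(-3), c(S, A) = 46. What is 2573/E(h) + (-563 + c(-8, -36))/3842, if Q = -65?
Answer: -31485210761/11526 ≈ -2.7317e+6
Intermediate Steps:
h = 49/3 (h = -49*(-⅓) = 49/3 ≈ 16.333)
E(q) = -1/(65*q) (E(q) = 1/(q*(-65)) = -1/65/q = -1/(65*q))
2573/E(h) + (-563 + c(-8, -36))/3842 = 2573/((-1/(65*49/3))) + (-563 + 46)/3842 = 2573/((-1/65*3/49)) - 517*1/3842 = 2573/(-3/3185) - 517/3842 = 2573*(-3185/3) - 517/3842 = -8195005/3 - 517/3842 = -31485210761/11526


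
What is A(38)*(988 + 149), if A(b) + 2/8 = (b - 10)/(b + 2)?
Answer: 10233/20 ≈ 511.65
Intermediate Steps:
A(b) = -¼ + (-10 + b)/(2 + b) (A(b) = -¼ + (b - 10)/(b + 2) = -¼ + (-10 + b)/(2 + b))
A(38)*(988 + 149) = (3*(-14 + 38)/(4*(2 + 38)))*(988 + 149) = ((¾)*24/40)*1137 = ((¾)*(1/40)*24)*1137 = (9/20)*1137 = 10233/20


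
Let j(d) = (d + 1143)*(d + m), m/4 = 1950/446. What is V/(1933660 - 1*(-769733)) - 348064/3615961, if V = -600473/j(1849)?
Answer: -1171818389643909834287/12173760702622938866832 ≈ -0.096258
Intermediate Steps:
m = 3900/223 (m = 4*(1950/446) = 4*(1950*(1/446)) = 4*(975/223) = 3900/223 ≈ 17.489)
j(d) = (1143 + d)*(3900/223 + d) (j(d) = (d + 1143)*(d + 3900/223) = (1143 + d)*(3900/223 + d))
V = -133905479/1245351184 (V = -600473/(4457700/223 + 1849**2 + (258789/223)*1849) = -600473/(4457700/223 + 3418801 + 478500861/223) = -600473/1245351184/223 = -600473*223/1245351184 = -133905479/1245351184 ≈ -0.10752)
V/(1933660 - 1*(-769733)) - 348064/3615961 = -133905479/(1245351184*(1933660 - 1*(-769733))) - 348064/3615961 = -133905479/(1245351184*(1933660 + 769733)) - 348064*1/3615961 = -133905479/1245351184/2703393 - 348064/3615961 = -133905479/1245351184*1/2703393 - 348064/3615961 = -133905479/3366673673367312 - 348064/3615961 = -1171818389643909834287/12173760702622938866832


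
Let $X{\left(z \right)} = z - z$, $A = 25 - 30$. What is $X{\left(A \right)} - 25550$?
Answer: $-25550$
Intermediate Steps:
$A = -5$ ($A = 25 - 30 = -5$)
$X{\left(z \right)} = 0$
$X{\left(A \right)} - 25550 = 0 - 25550 = -25550$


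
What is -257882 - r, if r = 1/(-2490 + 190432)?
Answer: -48466858845/187942 ≈ -2.5788e+5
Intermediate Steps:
r = 1/187942 ≈ 5.3208e-6
-257882 - r = -257882 - 1*1/187942 = -257882 - 1/187942 = -48466858845/187942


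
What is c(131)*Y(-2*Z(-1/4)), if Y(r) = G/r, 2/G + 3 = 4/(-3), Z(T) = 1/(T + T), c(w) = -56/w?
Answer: 84/1703 ≈ 0.049325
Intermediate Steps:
Z(T) = 1/(2*T)
G = -6/13 (G = 2/(-3 + 4/(-3)) = 2/(-3 + 4*(-⅓)) = 2/(-3 - 4/3) = 2/(-13/3) = 2*(-3/13) = -6/13 ≈ -0.46154)
Y(r) = -6/(13*r)
c(131)*Y(-2*Z(-1/4)) = (-56/131)*(-6/(13*((-1/((-1/4)))))) = (-56*1/131)*(-6/(13*((-1/((-1*¼)))))) = -(-336)/(1703*((-1/(-¼)))) = -(-336)/(1703*((-(-4)))) = -(-336)/(1703*((-2*(-2)))) = -(-336)/(1703*4) = -56/131*(-3/26) = 84/1703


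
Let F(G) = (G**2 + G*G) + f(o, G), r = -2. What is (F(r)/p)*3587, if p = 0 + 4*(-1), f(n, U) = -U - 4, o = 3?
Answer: -10761/2 ≈ -5380.5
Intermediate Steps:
f(n, U) = -4 - U
p = -4 (p = 0 - 4 = -4)
F(G) = -4 - G + 2*G**2 (F(G) = (G**2 + G*G) + (-4 - G) = (G**2 + G**2) + (-4 - G) = 2*G**2 + (-4 - G) = -4 - G + 2*G**2)
(F(r)/p)*3587 = ((-4 - 1*(-2) + 2*(-2)**2)/(-4))*3587 = ((-4 + 2 + 2*4)*(-1/4))*3587 = ((-4 + 2 + 8)*(-1/4))*3587 = (6*(-1/4))*3587 = -3/2*3587 = -10761/2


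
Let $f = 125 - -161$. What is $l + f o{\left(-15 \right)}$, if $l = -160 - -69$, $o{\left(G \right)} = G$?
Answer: $-4381$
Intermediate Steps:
$l = -91$ ($l = -160 + 69 = -91$)
$f = 286$ ($f = 125 + 161 = 286$)
$l + f o{\left(-15 \right)} = -91 + 286 \left(-15\right) = -91 - 4290 = -4381$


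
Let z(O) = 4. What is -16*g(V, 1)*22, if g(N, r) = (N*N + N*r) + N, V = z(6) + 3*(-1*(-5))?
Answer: -140448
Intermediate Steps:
V = 19 (V = 4 + 3*(-1*(-5)) = 4 + 3*5 = 4 + 15 = 19)
g(N, r) = N + N² + N*r (g(N, r) = (N² + N*r) + N = N + N² + N*r)
-16*g(V, 1)*22 = -304*(1 + 19 + 1)*22 = -304*21*22 = -16*399*22 = -6384*22 = -140448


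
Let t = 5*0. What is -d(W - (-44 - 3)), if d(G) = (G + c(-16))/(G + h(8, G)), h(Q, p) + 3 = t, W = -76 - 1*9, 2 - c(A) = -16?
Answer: -20/41 ≈ -0.48780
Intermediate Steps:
c(A) = 18 (c(A) = 2 - 1*(-16) = 2 + 16 = 18)
W = -85 (W = -76 - 9 = -85)
t = 0
h(Q, p) = -3 (h(Q, p) = -3 + 0 = -3)
d(G) = (18 + G)/(-3 + G) (d(G) = (G + 18)/(G - 3) = (18 + G)/(-3 + G))
-d(W - (-44 - 3)) = -(18 + (-85 - (-44 - 3)))/(-3 + (-85 - (-44 - 3))) = -(18 + (-85 - 1*(-47)))/(-3 + (-85 - 1*(-47))) = -(18 + (-85 + 47))/(-3 + (-85 + 47)) = -(18 - 38)/(-3 - 38) = -(-20)/(-41) = -(-1)*(-20)/41 = -1*20/41 = -20/41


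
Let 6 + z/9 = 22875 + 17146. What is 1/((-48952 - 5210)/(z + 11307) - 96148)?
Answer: -61907/5952243263 ≈ -1.0401e-5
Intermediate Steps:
z = 360135 (z = -54 + 9*(22875 + 17146) = -54 + 9*40021 = -54 + 360189 = 360135)
1/((-48952 - 5210)/(z + 11307) - 96148) = 1/((-48952 - 5210)/(360135 + 11307) - 96148) = 1/(-54162/371442 - 96148) = 1/(-54162*1/371442 - 96148) = 1/(-9027/61907 - 96148) = 1/(-5952243263/61907) = -61907/5952243263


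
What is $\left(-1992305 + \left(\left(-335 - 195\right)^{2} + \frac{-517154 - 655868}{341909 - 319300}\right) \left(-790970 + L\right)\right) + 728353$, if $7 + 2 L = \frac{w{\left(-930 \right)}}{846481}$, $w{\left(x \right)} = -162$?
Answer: $- \frac{4251424680692291032999}{19138088929} \approx -2.2214 \cdot 10^{11}$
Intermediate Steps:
$L = - \frac{5925529}{1692962}$ ($L = - \frac{7}{2} + \frac{\left(-162\right) \frac{1}{846481}}{2} = - \frac{7}{2} + \frac{1}{2} \left(- \frac{162}{846481}\right) = - \frac{7}{2} - \frac{81}{846481} = - \frac{5925529}{1692962} \approx -3.5001$)
$\left(-1992305 + \left(\left(-335 - 195\right)^{2} + \frac{-517154 - 655868}{341909 - 319300}\right) \left(-790970 + L\right)\right) + 728353 = \left(-1992305 + \left(\left(-335 - 195\right)^{2} + \frac{-517154 - 655868}{341909 - 319300}\right) \left(-790970 - \frac{5925529}{1692962}\right)\right) + 728353 = \left(-1992305 + \left(\left(-530\right)^{2} - \frac{1173022}{22609}\right) \left(- \frac{1339088078669}{1692962}\right)\right) + 728353 = \left(-1992305 + \left(280900 - \frac{1173022}{22609}\right) \left(- \frac{1339088078669}{1692962}\right)\right) + 728353 = \left(-1992305 + \frac{6349695078}{22609} \left(- \frac{1339088078669}{1692962}\right)\right) + 728353 = \left(-1992305 - \frac{4251400491066513045591}{19138088929}\right) + 728353 = - \frac{4251438619976776736936}{19138088929} + 728353 = - \frac{4251424680692291032999}{19138088929}$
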